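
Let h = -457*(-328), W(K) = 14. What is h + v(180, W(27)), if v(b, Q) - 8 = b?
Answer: 150084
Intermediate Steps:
v(b, Q) = 8 + b
h = 149896
h + v(180, W(27)) = 149896 + (8 + 180) = 149896 + 188 = 150084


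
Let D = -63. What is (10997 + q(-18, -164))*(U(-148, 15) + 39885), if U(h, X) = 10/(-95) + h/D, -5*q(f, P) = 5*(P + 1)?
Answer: 59203838440/133 ≈ 4.4514e+8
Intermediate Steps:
q(f, P) = -1 - P (q(f, P) = -(P + 1) = -(1 + P) = -(5 + 5*P)/5 = -1 - P)
U(h, X) = -2/19 - h/63 (U(h, X) = 10/(-95) + h/(-63) = 10*(-1/95) + h*(-1/63) = -2/19 - h/63)
(10997 + q(-18, -164))*(U(-148, 15) + 39885) = (10997 + (-1 - 1*(-164)))*((-2/19 - 1/63*(-148)) + 39885) = (10997 + (-1 + 164))*((-2/19 + 148/63) + 39885) = (10997 + 163)*(2686/1197 + 39885) = 11160*(47745031/1197) = 59203838440/133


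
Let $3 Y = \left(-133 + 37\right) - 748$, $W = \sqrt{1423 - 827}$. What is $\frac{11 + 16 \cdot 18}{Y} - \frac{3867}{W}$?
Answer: $- \frac{897}{844} - \frac{3867 \sqrt{149}}{298} \approx -159.46$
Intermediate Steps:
$W = 2 \sqrt{149}$ ($W = \sqrt{596} = 2 \sqrt{149} \approx 24.413$)
$Y = - \frac{844}{3}$ ($Y = \frac{\left(-133 + 37\right) - 748}{3} = \frac{-96 - 748}{3} = \frac{1}{3} \left(-844\right) = - \frac{844}{3} \approx -281.33$)
$\frac{11 + 16 \cdot 18}{Y} - \frac{3867}{W} = \frac{11 + 16 \cdot 18}{- \frac{844}{3}} - \frac{3867}{2 \sqrt{149}} = \left(11 + 288\right) \left(- \frac{3}{844}\right) - 3867 \frac{\sqrt{149}}{298} = 299 \left(- \frac{3}{844}\right) - \frac{3867 \sqrt{149}}{298} = - \frac{897}{844} - \frac{3867 \sqrt{149}}{298}$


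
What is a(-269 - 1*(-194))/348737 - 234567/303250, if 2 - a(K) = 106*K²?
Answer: -262614397879/105754495250 ≈ -2.4832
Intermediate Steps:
a(K) = 2 - 106*K²
a(-269 - 1*(-194))/348737 - 234567/303250 = (2 - 106*(-269 - 1*(-194))²)/348737 - 234567/303250 = (2 - 106*(-269 + 194)²)*(1/348737) - 234567*1/303250 = (2 - 106*(-75)²)*(1/348737) - 234567/303250 = (2 - 106*5625)*(1/348737) - 234567/303250 = (2 - 596250)*(1/348737) - 234567/303250 = -596248*1/348737 - 234567/303250 = -596248/348737 - 234567/303250 = -262614397879/105754495250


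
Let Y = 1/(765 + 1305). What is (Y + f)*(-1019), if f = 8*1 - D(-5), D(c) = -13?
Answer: -44296949/2070 ≈ -21400.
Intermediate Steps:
Y = 1/2070 ≈ 0.00048309
f = 21 (f = 8*1 - 1*(-13) = 8 + 13 = 21)
(Y + f)*(-1019) = (1/2070 + 21)*(-1019) = (43471/2070)*(-1019) = -44296949/2070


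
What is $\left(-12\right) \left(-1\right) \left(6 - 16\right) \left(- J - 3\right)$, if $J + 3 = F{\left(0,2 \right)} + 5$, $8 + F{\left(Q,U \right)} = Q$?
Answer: $-360$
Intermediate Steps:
$F{\left(Q,U \right)} = -8 + Q$
$J = -6$ ($J = -3 + \left(\left(-8 + 0\right) + 5\right) = -3 + \left(-8 + 5\right) = -3 - 3 = -6$)
$\left(-12\right) \left(-1\right) \left(6 - 16\right) \left(- J - 3\right) = \left(-12\right) \left(-1\right) \left(6 - 16\right) \left(\left(-1\right) \left(-6\right) - 3\right) = 12 \left(- 10 \left(6 - 3\right)\right) = 12 \left(\left(-10\right) 3\right) = 12 \left(-30\right) = -360$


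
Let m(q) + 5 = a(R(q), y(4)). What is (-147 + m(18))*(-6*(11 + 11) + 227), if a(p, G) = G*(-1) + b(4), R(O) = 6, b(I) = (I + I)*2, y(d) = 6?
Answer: -13490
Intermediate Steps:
b(I) = 4*I (b(I) = (2*I)*2 = 4*I)
a(p, G) = 16 - G (a(p, G) = G*(-1) + 4*4 = -G + 16 = 16 - G)
m(q) = 5 (m(q) = -5 + (16 - 1*6) = -5 + (16 - 6) = -5 + 10 = 5)
(-147 + m(18))*(-6*(11 + 11) + 227) = (-147 + 5)*(-6*(11 + 11) + 227) = -142*(-6*22 + 227) = -142*(-132 + 227) = -142*95 = -13490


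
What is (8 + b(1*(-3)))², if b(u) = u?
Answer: 25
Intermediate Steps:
(8 + b(1*(-3)))² = (8 + 1*(-3))² = (8 - 3)² = 5² = 25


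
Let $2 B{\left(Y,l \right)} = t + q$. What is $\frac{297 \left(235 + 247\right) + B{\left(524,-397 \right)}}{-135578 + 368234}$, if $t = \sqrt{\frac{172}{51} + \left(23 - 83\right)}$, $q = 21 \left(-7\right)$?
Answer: $\frac{95387}{155104} + \frac{19 i \sqrt{102}}{11865456} \approx 0.61499 + 1.6172 \cdot 10^{-5} i$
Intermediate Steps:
$q = -147$
$t = \frac{38 i \sqrt{102}}{51}$ ($t = \sqrt{172 \cdot \frac{1}{51} + \left(23 - 83\right)} = \sqrt{\frac{172}{51} - 60} = \sqrt{- \frac{2888}{51}} = \frac{38 i \sqrt{102}}{51} \approx 7.5251 i$)
$B{\left(Y,l \right)} = - \frac{147}{2} + \frac{19 i \sqrt{102}}{51}$ ($B{\left(Y,l \right)} = \frac{\frac{38 i \sqrt{102}}{51} - 147}{2} = \frac{-147 + \frac{38 i \sqrt{102}}{51}}{2} = - \frac{147}{2} + \frac{19 i \sqrt{102}}{51}$)
$\frac{297 \left(235 + 247\right) + B{\left(524,-397 \right)}}{-135578 + 368234} = \frac{297 \left(235 + 247\right) - \left(\frac{147}{2} - \frac{19 i \sqrt{102}}{51}\right)}{-135578 + 368234} = \frac{297 \cdot 482 - \left(\frac{147}{2} - \frac{19 i \sqrt{102}}{51}\right)}{232656} = \left(143154 - \left(\frac{147}{2} - \frac{19 i \sqrt{102}}{51}\right)\right) \frac{1}{232656} = \left(\frac{286161}{2} + \frac{19 i \sqrt{102}}{51}\right) \frac{1}{232656} = \frac{95387}{155104} + \frac{19 i \sqrt{102}}{11865456}$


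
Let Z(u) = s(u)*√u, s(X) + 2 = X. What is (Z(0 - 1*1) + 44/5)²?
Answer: 1711/25 - 264*I/5 ≈ 68.44 - 52.8*I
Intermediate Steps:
s(X) = -2 + X
Z(u) = √u*(-2 + u) (Z(u) = (-2 + u)*√u = √u*(-2 + u))
(Z(0 - 1*1) + 44/5)² = (√(0 - 1*1)*(-2 + (0 - 1*1)) + 44/5)² = (√(0 - 1)*(-2 + (0 - 1)) + 44*(⅕))² = (√(-1)*(-2 - 1) + 44/5)² = (I*(-3) + 44/5)² = (-3*I + 44/5)² = (44/5 - 3*I)²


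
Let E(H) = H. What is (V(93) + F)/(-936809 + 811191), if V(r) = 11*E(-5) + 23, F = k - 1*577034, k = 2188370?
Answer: -805652/62809 ≈ -12.827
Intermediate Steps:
F = 1611336 (F = 2188370 - 1*577034 = 2188370 - 577034 = 1611336)
V(r) = -32 (V(r) = 11*(-5) + 23 = -55 + 23 = -32)
(V(93) + F)/(-936809 + 811191) = (-32 + 1611336)/(-936809 + 811191) = 1611304/(-125618) = 1611304*(-1/125618) = -805652/62809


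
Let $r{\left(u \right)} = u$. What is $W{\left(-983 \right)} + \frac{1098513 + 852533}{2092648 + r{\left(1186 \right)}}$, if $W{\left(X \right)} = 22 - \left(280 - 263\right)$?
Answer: $\frac{6210108}{1046917} \approx 5.9318$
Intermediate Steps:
$W{\left(X \right)} = 5$ ($W{\left(X \right)} = 22 - 17 = 5$)
$W{\left(-983 \right)} + \frac{1098513 + 852533}{2092648 + r{\left(1186 \right)}} = 5 + \frac{1098513 + 852533}{2092648 + 1186} = 5 + \frac{1951046}{2093834} = 5 + 1951046 \cdot \frac{1}{2093834} = 5 + \frac{975523}{1046917} = \frac{6210108}{1046917}$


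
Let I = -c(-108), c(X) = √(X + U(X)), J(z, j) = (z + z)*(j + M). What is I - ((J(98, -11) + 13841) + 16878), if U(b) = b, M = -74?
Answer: -14059 - 6*I*√6 ≈ -14059.0 - 14.697*I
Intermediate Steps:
J(z, j) = 2*z*(-74 + j) (J(z, j) = (z + z)*(j - 74) = (2*z)*(-74 + j) = 2*z*(-74 + j))
c(X) = √2*√X (c(X) = √(X + X) = √(2*X) = √2*√X)
I = -6*I*√6 (I = -√2*√(-108) = -√2*6*I*√3 = -6*I*√6 ≈ -14.697*I)
I - ((J(98, -11) + 13841) + 16878) = -6*I*√6 - ((2*98*(-74 - 11) + 13841) + 16878) = -6*I*√6 - ((2*98*(-85) + 13841) + 16878) = -6*I*√6 - ((-16660 + 13841) + 16878) = -6*I*√6 - (-2819 + 16878) = -6*I*√6 - 1*14059 = -6*I*√6 - 14059 = -14059 - 6*I*√6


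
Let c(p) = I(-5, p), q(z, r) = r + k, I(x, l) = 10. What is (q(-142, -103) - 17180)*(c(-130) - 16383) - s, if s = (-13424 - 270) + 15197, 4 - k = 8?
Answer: 283038548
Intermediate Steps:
k = -4 (k = 4 - 1*8 = 4 - 8 = -4)
s = 1503 (s = -13694 + 15197 = 1503)
q(z, r) = -4 + r (q(z, r) = r - 4 = -4 + r)
c(p) = 10
(q(-142, -103) - 17180)*(c(-130) - 16383) - s = ((-4 - 103) - 17180)*(10 - 16383) - 1*1503 = (-107 - 17180)*(-16373) - 1503 = -17287*(-16373) - 1503 = 283040051 - 1503 = 283038548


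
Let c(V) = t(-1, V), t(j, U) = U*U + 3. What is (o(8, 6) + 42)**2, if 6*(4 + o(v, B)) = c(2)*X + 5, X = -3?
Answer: 11236/9 ≈ 1248.4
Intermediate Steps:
t(j, U) = 3 + U**2 (t(j, U) = U**2 + 3 = 3 + U**2)
c(V) = 3 + V**2
o(v, B) = -20/3 (o(v, B) = -4 + ((3 + 2**2)*(-3) + 5)/6 = -4 + ((3 + 4)*(-3) + 5)/6 = -4 + (7*(-3) + 5)/6 = -4 + (-21 + 5)/6 = -4 + (1/6)*(-16) = -4 - 8/3 = -20/3)
(o(8, 6) + 42)**2 = (-20/3 + 42)**2 = (106/3)**2 = 11236/9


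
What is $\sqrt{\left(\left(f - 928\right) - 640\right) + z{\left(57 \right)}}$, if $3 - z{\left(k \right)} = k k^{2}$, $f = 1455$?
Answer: $i \sqrt{185303} \approx 430.47 i$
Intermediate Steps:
$z{\left(k \right)} = 3 - k^{3}$ ($z{\left(k \right)} = 3 - k k^{2} = 3 - k^{3}$)
$\sqrt{\left(\left(f - 928\right) - 640\right) + z{\left(57 \right)}} = \sqrt{\left(\left(1455 - 928\right) - 640\right) + \left(3 - 57^{3}\right)} = \sqrt{\left(527 - 640\right) + \left(3 - 185193\right)} = \sqrt{-113 + \left(3 - 185193\right)} = \sqrt{-113 - 185190} = \sqrt{-185303} = i \sqrt{185303}$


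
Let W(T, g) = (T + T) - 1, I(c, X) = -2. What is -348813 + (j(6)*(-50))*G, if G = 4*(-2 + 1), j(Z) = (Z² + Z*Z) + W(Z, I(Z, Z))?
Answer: -332213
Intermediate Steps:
W(T, g) = -1 + 2*T (W(T, g) = 2*T - 1 = -1 + 2*T)
j(Z) = -1 + 2*Z + 2*Z² (j(Z) = (Z² + Z*Z) + (-1 + 2*Z) = (Z² + Z²) + (-1 + 2*Z) = 2*Z² + (-1 + 2*Z) = -1 + 2*Z + 2*Z²)
G = -4 (G = 4*(-1) = -4)
-348813 + (j(6)*(-50))*G = -348813 + ((-1 + 2*6 + 2*6²)*(-50))*(-4) = -348813 + ((-1 + 12 + 2*36)*(-50))*(-4) = -348813 + ((-1 + 12 + 72)*(-50))*(-4) = -348813 + (83*(-50))*(-4) = -348813 - 4150*(-4) = -348813 + 16600 = -332213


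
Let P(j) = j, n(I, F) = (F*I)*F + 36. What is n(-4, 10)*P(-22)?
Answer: 8008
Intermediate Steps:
n(I, F) = 36 + I*F² (n(I, F) = I*F² + 36 = 36 + I*F²)
n(-4, 10)*P(-22) = (36 - 4*10²)*(-22) = (36 - 4*100)*(-22) = (36 - 400)*(-22) = -364*(-22) = 8008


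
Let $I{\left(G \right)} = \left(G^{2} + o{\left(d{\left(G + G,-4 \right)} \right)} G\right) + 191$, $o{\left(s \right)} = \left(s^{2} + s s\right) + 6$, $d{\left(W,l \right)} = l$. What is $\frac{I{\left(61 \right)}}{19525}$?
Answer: $\frac{1246}{3905} \approx 0.31908$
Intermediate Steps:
$o{\left(s \right)} = 6 + 2 s^{2}$ ($o{\left(s \right)} = \left(s^{2} + s^{2}\right) + 6 = 2 s^{2} + 6 = 6 + 2 s^{2}$)
$I{\left(G \right)} = 191 + G^{2} + 38 G$ ($I{\left(G \right)} = \left(G^{2} + \left(6 + 2 \left(-4\right)^{2}\right) G\right) + 191 = \left(G^{2} + \left(6 + 2 \cdot 16\right) G\right) + 191 = \left(G^{2} + \left(6 + 32\right) G\right) + 191 = \left(G^{2} + 38 G\right) + 191 = 191 + G^{2} + 38 G$)
$\frac{I{\left(61 \right)}}{19525} = \frac{191 + 61^{2} + 38 \cdot 61}{19525} = \left(191 + 3721 + 2318\right) \frac{1}{19525} = 6230 \cdot \frac{1}{19525} = \frac{1246}{3905}$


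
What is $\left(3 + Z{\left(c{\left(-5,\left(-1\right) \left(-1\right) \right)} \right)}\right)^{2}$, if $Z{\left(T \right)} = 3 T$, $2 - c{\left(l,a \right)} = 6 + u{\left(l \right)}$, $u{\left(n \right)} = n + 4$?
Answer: $36$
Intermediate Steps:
$u{\left(n \right)} = 4 + n$
$c{\left(l,a \right)} = -8 - l$ ($c{\left(l,a \right)} = 2 - \left(6 + \left(4 + l\right)\right) = 2 - \left(10 + l\right) = -8 - l$)
$\left(3 + Z{\left(c{\left(-5,\left(-1\right) \left(-1\right) \right)} \right)}\right)^{2} = \left(3 + 3 \left(-8 - -5\right)\right)^{2} = \left(3 + 3 \left(-8 + 5\right)\right)^{2} = \left(3 + 3 \left(-3\right)\right)^{2} = \left(3 - 9\right)^{2} = \left(-6\right)^{2} = 36$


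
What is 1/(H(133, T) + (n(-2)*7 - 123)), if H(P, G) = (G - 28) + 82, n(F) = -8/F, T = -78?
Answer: -1/119 ≈ -0.0084034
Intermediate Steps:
H(P, G) = 54 + G (H(P, G) = (-28 + G) + 82 = 54 + G)
1/(H(133, T) + (n(-2)*7 - 123)) = 1/((54 - 78) + (-8/(-2)*7 - 123)) = 1/(-24 + (-8*(-½)*7 - 123)) = 1/(-24 + (4*7 - 123)) = 1/(-24 + (28 - 123)) = 1/(-24 - 95) = 1/(-119) = -1/119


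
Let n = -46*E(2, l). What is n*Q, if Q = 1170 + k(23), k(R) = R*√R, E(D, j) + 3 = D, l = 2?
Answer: 53820 + 1058*√23 ≈ 58894.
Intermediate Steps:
E(D, j) = -3 + D
k(R) = R^(3/2)
n = 46 (n = -46*(-3 + 2) = -46*(-1) = 46)
Q = 1170 + 23*√23 (Q = 1170 + 23^(3/2) = 1170 + 23*√23 ≈ 1280.3)
n*Q = 46*(1170 + 23*√23) = 53820 + 1058*√23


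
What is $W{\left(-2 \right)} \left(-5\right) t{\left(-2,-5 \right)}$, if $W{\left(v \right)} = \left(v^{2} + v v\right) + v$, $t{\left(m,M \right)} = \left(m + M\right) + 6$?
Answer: $30$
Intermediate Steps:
$t{\left(m,M \right)} = 6 + M + m$ ($t{\left(m,M \right)} = \left(M + m\right) + 6 = 6 + M + m$)
$W{\left(v \right)} = v + 2 v^{2}$ ($W{\left(v \right)} = \left(v^{2} + v^{2}\right) + v = 2 v^{2} + v = v + 2 v^{2}$)
$W{\left(-2 \right)} \left(-5\right) t{\left(-2,-5 \right)} = - 2 \left(1 + 2 \left(-2\right)\right) \left(-5\right) \left(6 - 5 - 2\right) = - 2 \left(1 - 4\right) \left(-5\right) \left(-1\right) = \left(-2\right) \left(-3\right) \left(-5\right) \left(-1\right) = 6 \left(-5\right) \left(-1\right) = \left(-30\right) \left(-1\right) = 30$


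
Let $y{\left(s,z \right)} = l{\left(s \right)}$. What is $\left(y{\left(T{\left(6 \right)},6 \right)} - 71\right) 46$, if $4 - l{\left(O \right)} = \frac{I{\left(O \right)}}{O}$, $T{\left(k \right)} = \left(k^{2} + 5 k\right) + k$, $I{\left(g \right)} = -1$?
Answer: $- \frac{110929}{36} \approx -3081.4$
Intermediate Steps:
$T{\left(k \right)} = k^{2} + 6 k$
$l{\left(O \right)} = 4 + \frac{1}{O}$ ($l{\left(O \right)} = 4 - - \frac{1}{O} = 4 + \frac{1}{O}$)
$y{\left(s,z \right)} = 4 + \frac{1}{s}$
$\left(y{\left(T{\left(6 \right)},6 \right)} - 71\right) 46 = \left(\left(4 + \frac{1}{6 \left(6 + 6\right)}\right) - 71\right) 46 = \left(\left(4 + \frac{1}{6 \cdot 12}\right) - 71\right) 46 = \left(\left(4 + \frac{1}{72}\right) - 71\right) 46 = \left(\frac{289}{72} - 71\right) 46 = \left(- \frac{4823}{72}\right) 46 = - \frac{110929}{36}$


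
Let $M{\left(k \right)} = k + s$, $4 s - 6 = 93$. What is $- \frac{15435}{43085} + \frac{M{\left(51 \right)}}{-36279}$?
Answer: $- \frac{21456383}{59545932} \approx -0.36033$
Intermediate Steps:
$s = \frac{99}{4}$ ($s = \frac{3}{2} + \frac{1}{4} \cdot 93 = \frac{3}{2} + \frac{93}{4} = \frac{99}{4} \approx 24.75$)
$M{\left(k \right)} = \frac{99}{4} + k$ ($M{\left(k \right)} = k + \frac{99}{4} = \frac{99}{4} + k$)
$- \frac{15435}{43085} + \frac{M{\left(51 \right)}}{-36279} = - \frac{15435}{43085} + \frac{\frac{99}{4} + 51}{-36279} = \left(-15435\right) \frac{1}{43085} + \frac{303}{4} \left(- \frac{1}{36279}\right) = - \frac{441}{1231} - \frac{101}{48372} = - \frac{21456383}{59545932}$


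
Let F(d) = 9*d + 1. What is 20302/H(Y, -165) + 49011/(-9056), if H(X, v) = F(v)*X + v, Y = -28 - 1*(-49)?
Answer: -1719320531/283715424 ≈ -6.0600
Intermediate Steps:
Y = 21 (Y = -28 + 49 = 21)
F(d) = 1 + 9*d
H(X, v) = v + X*(1 + 9*v) (H(X, v) = (1 + 9*v)*X + v = X*(1 + 9*v) + v = v + X*(1 + 9*v))
20302/H(Y, -165) + 49011/(-9056) = 20302/(-165 + 21*(1 + 9*(-165))) + 49011/(-9056) = 20302/(-165 + 21*(1 - 1485)) + 49011*(-1/9056) = 20302/(-165 + 21*(-1484)) - 49011/9056 = 20302/(-165 - 31164) - 49011/9056 = 20302/(-31329) - 49011/9056 = 20302*(-1/31329) - 49011/9056 = -20302/31329 - 49011/9056 = -1719320531/283715424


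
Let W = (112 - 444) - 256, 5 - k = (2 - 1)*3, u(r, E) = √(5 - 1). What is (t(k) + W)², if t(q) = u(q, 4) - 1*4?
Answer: 348100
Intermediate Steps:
u(r, E) = 2 (u(r, E) = √4 = 2)
k = 2 (k = 5 - (2 - 1)*3 = 5 - 3 = 2)
t(q) = -2 (t(q) = 2 - 1*4 = 2 - 4 = -2)
W = -588 (W = -332 - 256 = -588)
(t(k) + W)² = (-2 - 588)² = (-590)² = 348100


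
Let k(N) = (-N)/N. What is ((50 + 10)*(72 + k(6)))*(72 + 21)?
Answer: 396180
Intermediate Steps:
k(N) = -1
((50 + 10)*(72 + k(6)))*(72 + 21) = ((50 + 10)*(72 - 1))*(72 + 21) = (60*71)*93 = 4260*93 = 396180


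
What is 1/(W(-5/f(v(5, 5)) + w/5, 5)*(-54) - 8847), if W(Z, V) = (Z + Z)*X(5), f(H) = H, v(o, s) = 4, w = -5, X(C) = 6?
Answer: -1/7389 ≈ -0.00013534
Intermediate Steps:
W(Z, V) = 12*Z (W(Z, V) = (Z + Z)*6 = (2*Z)*6 = 12*Z)
1/(W(-5/f(v(5, 5)) + w/5, 5)*(-54) - 8847) = 1/((12*(-5/4 - 5/5))*(-54) - 8847) = 1/((12*(-5*1/4 - 5*1/5))*(-54) - 8847) = 1/((12*(-5/4 - 1))*(-54) - 8847) = 1/((12*(-9/4))*(-54) - 8847) = 1/(-27*(-54) - 8847) = 1/(1458 - 8847) = 1/(-7389) = -1/7389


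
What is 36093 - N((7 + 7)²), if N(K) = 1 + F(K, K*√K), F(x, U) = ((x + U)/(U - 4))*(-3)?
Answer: 4945045/137 ≈ 36095.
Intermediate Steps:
F(x, U) = -3*(U + x)/(-4 + U) (F(x, U) = ((U + x)/(-4 + U))*(-3) = -3*(U + x)/(-4 + U))
N(K) = 1 + 3*(-K - K^(3/2))/(-4 + K^(3/2)) (N(K) = 1 + 3*(-K*√K - K)/(-4 + K*√K) = 1 + 3*(-K^(3/2) - K)/(-4 + K^(3/2)) = 1 + 3*(-K - K^(3/2))/(-4 + K^(3/2)))
36093 - N((7 + 7)²) = 36093 - (-4 - 3*(7 + 7)² - 2*((7 + 7)²)^(3/2))/(-4 + ((7 + 7)²)^(3/2)) = 36093 - (-4 - 3*14² - 2*(14²)^(3/2))/(-4 + (14²)^(3/2)) = 36093 - (-4 - 3*196 - 2*196^(3/2))/(-4 + 196^(3/2)) = 36093 - (-4 - 588 - 2*2744)/(-4 + 2744) = 36093 - (-4 - 588 - 5488)/2740 = 36093 - (-6080)/2740 = 36093 - 1*(-304/137) = 36093 + 304/137 = 4945045/137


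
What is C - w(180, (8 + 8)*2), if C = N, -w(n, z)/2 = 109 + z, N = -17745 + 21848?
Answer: 4385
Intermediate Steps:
N = 4103
w(n, z) = -218 - 2*z (w(n, z) = -2*(109 + z) = -218 - 2*z)
C = 4103
C - w(180, (8 + 8)*2) = 4103 - (-218 - 2*(8 + 8)*2) = 4103 - (-218 - 32*2) = 4103 - (-218 - 2*32) = 4103 - (-218 - 64) = 4103 - 1*(-282) = 4103 + 282 = 4385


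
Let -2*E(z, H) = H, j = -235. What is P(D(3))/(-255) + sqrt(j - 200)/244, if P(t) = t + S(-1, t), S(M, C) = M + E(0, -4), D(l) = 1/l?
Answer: -4/765 + I*sqrt(435)/244 ≈ -0.0052288 + 0.085478*I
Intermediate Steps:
E(z, H) = -H/2
D(l) = 1/l
S(M, C) = 2 + M (S(M, C) = M - 1/2*(-4) = M + 2 = 2 + M)
P(t) = 1 + t (P(t) = t + (2 - 1) = t + 1 = 1 + t)
P(D(3))/(-255) + sqrt(j - 200)/244 = (1 + 1/3)/(-255) + sqrt(-235 - 200)/244 = (1 + 1/3)*(-1/255) + sqrt(-435)*(1/244) = (4/3)*(-1/255) + (I*sqrt(435))*(1/244) = -4/765 + I*sqrt(435)/244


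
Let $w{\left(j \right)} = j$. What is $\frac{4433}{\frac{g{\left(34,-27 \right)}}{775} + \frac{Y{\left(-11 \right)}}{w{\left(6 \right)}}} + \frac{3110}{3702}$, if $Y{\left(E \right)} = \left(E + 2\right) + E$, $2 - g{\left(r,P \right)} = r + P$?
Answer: $- \frac{3813134680}{2874603} \approx -1326.5$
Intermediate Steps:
$g{\left(r,P \right)} = 2 - P - r$ ($g{\left(r,P \right)} = 2 - \left(r + P\right) = 2 - \left(P + r\right) = 2 - P - r$)
$Y{\left(E \right)} = 2 + 2 E$ ($Y{\left(E \right)} = \left(2 + E\right) + E = 2 + 2 E$)
$\frac{4433}{\frac{g{\left(34,-27 \right)}}{775} + \frac{Y{\left(-11 \right)}}{w{\left(6 \right)}}} + \frac{3110}{3702} = \frac{4433}{\frac{2 - -27 - 34}{775} + \frac{2 + 2 \left(-11\right)}{6}} + \frac{3110}{3702} = \frac{4433}{\left(2 + 27 - 34\right) \frac{1}{775} + \left(2 - 22\right) \frac{1}{6}} + 3110 \cdot \frac{1}{3702} = \frac{4433}{\left(-5\right) \frac{1}{775} - \frac{10}{3}} + \frac{1555}{1851} = \frac{4433}{- \frac{1}{155} - \frac{10}{3}} + \frac{1555}{1851} = \frac{4433}{- \frac{1553}{465}} + \frac{1555}{1851} = 4433 \left(- \frac{465}{1553}\right) + \frac{1555}{1851} = - \frac{2061345}{1553} + \frac{1555}{1851} = - \frac{3813134680}{2874603}$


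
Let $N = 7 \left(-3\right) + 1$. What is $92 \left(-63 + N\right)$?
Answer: $-7636$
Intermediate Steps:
$N = -20$ ($N = -21 + 1 = -20$)
$92 \left(-63 + N\right) = 92 \left(-63 - 20\right) = 92 \left(-83\right) = -7636$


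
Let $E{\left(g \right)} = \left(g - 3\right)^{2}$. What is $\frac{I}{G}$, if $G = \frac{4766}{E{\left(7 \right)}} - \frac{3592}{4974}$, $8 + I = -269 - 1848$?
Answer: $- \frac{42279000}{5912153} \approx -7.1512$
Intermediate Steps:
$E{\left(g \right)} = \left(-3 + g\right)^{2}$
$I = -2125$ ($I = -8 - 2117 = -2125$)
$G = \frac{5912153}{19896}$ ($G = \frac{4766}{\left(-3 + 7\right)^{2}} - \frac{3592}{4974} = \frac{4766}{4^{2}} - \frac{1796}{2487} = \frac{4766}{16} - \frac{1796}{2487} = 4766 \cdot \frac{1}{16} - \frac{1796}{2487} = \frac{2383}{8} - \frac{1796}{2487} = \frac{5912153}{19896} \approx 297.15$)
$\frac{I}{G} = - \frac{2125}{\frac{5912153}{19896}} = \left(-2125\right) \frac{19896}{5912153} = - \frac{42279000}{5912153}$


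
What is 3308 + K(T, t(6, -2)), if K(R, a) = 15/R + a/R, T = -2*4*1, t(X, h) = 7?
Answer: 13221/4 ≈ 3305.3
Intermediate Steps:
T = -8 (T = -8*1 = -8)
3308 + K(T, t(6, -2)) = 3308 + (15 + 7)/(-8) = 3308 - ⅛*22 = 3308 - 11/4 = 13221/4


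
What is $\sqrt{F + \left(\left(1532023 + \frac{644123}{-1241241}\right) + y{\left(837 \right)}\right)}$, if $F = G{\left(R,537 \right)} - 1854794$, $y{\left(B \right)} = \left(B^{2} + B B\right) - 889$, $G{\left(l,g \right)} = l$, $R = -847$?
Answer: $\frac{2 \sqrt{414685552470787617}}{1241241} \approx 1037.6$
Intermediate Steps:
$y{\left(B \right)} = -889 + 2 B^{2}$ ($y{\left(B \right)} = \left(B^{2} + B^{2}\right) - 889 = 2 B^{2} - 889 = -889 + 2 B^{2}$)
$F = -1855641$ ($F = -847 - 1854794 = -1855641$)
$\sqrt{F + \left(\left(1532023 + \frac{644123}{-1241241}\right) + y{\left(837 \right)}\right)} = \sqrt{-1855641 - \left(-1531134 - 1401138 + \frac{644123}{1241241}\right)} = \sqrt{-1855641 + \left(\left(1532023 + 644123 \left(- \frac{1}{1241241}\right)\right) + \left(-889 + 2 \cdot 700569\right)\right)} = \sqrt{-1855641 + \left(\left(1532023 - \frac{644123}{1241241}\right) + \left(-889 + 1401138\right)\right)} = \sqrt{-1855641 + \left(\frac{1901609116420}{1241241} + 1400249\right)} = \sqrt{-1855641 + \frac{3639655585429}{1241241}} = \sqrt{\frac{1336357894948}{1241241}} = \frac{2 \sqrt{414685552470787617}}{1241241}$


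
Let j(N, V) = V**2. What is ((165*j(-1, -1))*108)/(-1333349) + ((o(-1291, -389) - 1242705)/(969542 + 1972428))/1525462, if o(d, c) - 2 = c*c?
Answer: -39987590848196559/2991944115023614430 ≈ -0.013365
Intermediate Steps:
o(d, c) = 2 + c**2 (o(d, c) = 2 + c*c = 2 + c**2)
((165*j(-1, -1))*108)/(-1333349) + ((o(-1291, -389) - 1242705)/(969542 + 1972428))/1525462 = ((165*(-1)**2)*108)/(-1333349) + (((2 + (-389)**2) - 1242705)/(969542 + 1972428))/1525462 = ((165*1)*108)*(-1/1333349) + (((2 + 151321) - 1242705)/2941970)*(1/1525462) = (165*108)*(-1/1333349) + ((151323 - 1242705)*(1/2941970))*(1/1525462) = 17820*(-1/1333349) - 1091382*1/2941970*(1/1525462) = -17820/1333349 - 545691/1470985*1/1525462 = -17820/1333349 - 545691/2243931720070 = -39987590848196559/2991944115023614430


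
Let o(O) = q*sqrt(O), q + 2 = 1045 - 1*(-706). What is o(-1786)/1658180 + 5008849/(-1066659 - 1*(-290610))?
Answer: -5008849/776049 + 1749*I*sqrt(1786)/1658180 ≈ -6.4543 + 0.044576*I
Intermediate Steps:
q = 1749 (q = -2 + (1045 - 1*(-706)) = -2 + (1045 + 706) = -2 + 1751 = 1749)
o(O) = 1749*sqrt(O)
o(-1786)/1658180 + 5008849/(-1066659 - 1*(-290610)) = (1749*sqrt(-1786))/1658180 + 5008849/(-1066659 - 1*(-290610)) = (1749*(I*sqrt(1786)))*(1/1658180) + 5008849/(-1066659 + 290610) = (1749*I*sqrt(1786))*(1/1658180) + 5008849/(-776049) = 1749*I*sqrt(1786)/1658180 + 5008849*(-1/776049) = 1749*I*sqrt(1786)/1658180 - 5008849/776049 = -5008849/776049 + 1749*I*sqrt(1786)/1658180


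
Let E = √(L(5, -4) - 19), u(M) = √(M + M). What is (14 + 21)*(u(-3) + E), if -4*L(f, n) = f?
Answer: I*(315/2 + 35*√6) ≈ 243.23*I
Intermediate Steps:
L(f, n) = -f/4
u(M) = √2*√M (u(M) = √(2*M) = √2*√M)
E = 9*I/2 (E = √(-¼*5 - 19) = √(-5/4 - 19) = √(-81/4) = 9*I/2 ≈ 4.5*I)
(14 + 21)*(u(-3) + E) = (14 + 21)*(√2*√(-3) + 9*I/2) = 35*(√2*(I*√3) + 9*I/2) = 35*(I*√6 + 9*I/2) = 35*(9*I/2 + I*√6) = 315*I/2 + 35*I*√6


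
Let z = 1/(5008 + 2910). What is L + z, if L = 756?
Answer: 5986009/7918 ≈ 756.00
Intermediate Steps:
z = 1/7918 ≈ 0.00012629
L + z = 756 + 1/7918 = 5986009/7918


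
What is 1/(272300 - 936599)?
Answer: -1/664299 ≈ -1.5053e-6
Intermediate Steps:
1/(272300 - 936599) = 1/(-664299) = -1/664299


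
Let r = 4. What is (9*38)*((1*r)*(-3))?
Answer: -4104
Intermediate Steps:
(9*38)*((1*r)*(-3)) = (9*38)*((1*4)*(-3)) = 342*(4*(-3)) = 342*(-12) = -4104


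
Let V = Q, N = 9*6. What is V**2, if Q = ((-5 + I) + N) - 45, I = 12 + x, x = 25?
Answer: 1681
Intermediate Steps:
N = 54
I = 37 (I = 12 + 25 = 37)
Q = 41 (Q = ((-5 + 37) + 54) - 45 = (32 + 54) - 45 = 86 - 45 = 41)
V = 41
V**2 = 41**2 = 1681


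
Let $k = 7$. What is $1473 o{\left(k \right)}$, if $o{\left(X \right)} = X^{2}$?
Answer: $72177$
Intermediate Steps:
$1473 o{\left(k \right)} = 1473 \cdot 7^{2} = 1473 \cdot 49 = 72177$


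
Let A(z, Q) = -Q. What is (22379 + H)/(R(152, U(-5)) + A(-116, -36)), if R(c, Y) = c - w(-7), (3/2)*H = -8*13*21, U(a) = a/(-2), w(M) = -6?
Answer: 20923/194 ≈ 107.85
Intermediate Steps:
U(a) = -a/2 (U(a) = a*(-½) = -a/2)
H = -1456 (H = 2*(-8*13*21)/3 = 2*(-104*21)/3 = (⅔)*(-2184) = -1456)
R(c, Y) = 6 + c (R(c, Y) = c - 1*(-6) = c + 6 = 6 + c)
(22379 + H)/(R(152, U(-5)) + A(-116, -36)) = (22379 - 1456)/((6 + 152) - 1*(-36)) = 20923/(158 + 36) = 20923/194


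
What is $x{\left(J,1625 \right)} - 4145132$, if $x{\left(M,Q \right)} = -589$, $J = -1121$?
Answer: $-4145721$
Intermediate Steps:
$x{\left(J,1625 \right)} - 4145132 = -589 - 4145132 = -4145721$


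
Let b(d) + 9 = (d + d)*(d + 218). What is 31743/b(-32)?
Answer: -10581/3971 ≈ -2.6646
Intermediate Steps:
b(d) = -9 + 2*d*(218 + d) (b(d) = -9 + (d + d)*(d + 218) = -9 + (2*d)*(218 + d) = -9 + 2*d*(218 + d))
31743/b(-32) = 31743/(-9 + 2*(-32)**2 + 436*(-32)) = 31743/(-9 + 2*1024 - 13952) = 31743/(-9 + 2048 - 13952) = 31743/(-11913) = 31743*(-1/11913) = -10581/3971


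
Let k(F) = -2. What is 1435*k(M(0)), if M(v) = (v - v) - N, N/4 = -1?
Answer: -2870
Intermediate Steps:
N = -4 (N = 4*(-1) = -4)
M(v) = 4 (M(v) = (v - v) - 1*(-4) = 0 + 4 = 4)
1435*k(M(0)) = 1435*(-2) = -2870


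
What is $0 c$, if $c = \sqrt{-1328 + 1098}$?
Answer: $0$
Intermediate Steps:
$c = i \sqrt{230}$ ($c = \sqrt{-230} = i \sqrt{230} \approx 15.166 i$)
$0 c = 0 i \sqrt{230} = 0$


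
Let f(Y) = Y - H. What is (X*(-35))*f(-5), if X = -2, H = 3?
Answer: -560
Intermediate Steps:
f(Y) = -3 + Y (f(Y) = Y - 1*3 = Y - 3 = -3 + Y)
(X*(-35))*f(-5) = (-2*(-35))*(-3 - 5) = 70*(-8) = -560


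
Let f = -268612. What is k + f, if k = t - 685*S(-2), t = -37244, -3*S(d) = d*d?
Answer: -914828/3 ≈ -3.0494e+5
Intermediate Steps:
S(d) = -d²/3 (S(d) = -d*d/3 = -d²/3)
k = -108992/3 (k = -37244 - 685*(-⅓*(-2)²) = -37244 - 685*(-⅓*4) = -37244 - 685*(-4)/3 = -37244 - 1*(-2740/3) = -37244 + 2740/3 = -108992/3 ≈ -36331.)
k + f = -108992/3 - 268612 = -914828/3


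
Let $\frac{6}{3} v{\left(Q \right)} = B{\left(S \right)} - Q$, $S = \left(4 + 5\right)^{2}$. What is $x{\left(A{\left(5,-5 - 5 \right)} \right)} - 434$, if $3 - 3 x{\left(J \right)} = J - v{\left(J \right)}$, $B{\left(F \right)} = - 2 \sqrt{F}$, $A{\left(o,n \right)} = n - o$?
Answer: $- \frac{857}{2} \approx -428.5$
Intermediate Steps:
$S = 81$ ($S = 9^{2} = 81$)
$v{\left(Q \right)} = -9 - \frac{Q}{2}$ ($v{\left(Q \right)} = \frac{- 2 \sqrt{81} - Q}{2} = \frac{\left(-2\right) 9 - Q}{2} = \frac{-18 - Q}{2} = -9 - \frac{Q}{2}$)
$x{\left(J \right)} = -2 - \frac{J}{2}$ ($x{\left(J \right)} = 1 - \frac{J - \left(-9 - \frac{J}{2}\right)}{3} = 1 - \frac{J + \left(9 + \frac{J}{2}\right)}{3} = 1 - \frac{9 + \frac{3 J}{2}}{3} = 1 - \left(3 + \frac{J}{2}\right) = -2 - \frac{J}{2}$)
$x{\left(A{\left(5,-5 - 5 \right)} \right)} - 434 = \left(-2 - \frac{\left(-5 - 5\right) - 5}{2}\right) - 434 = \left(-2 - \frac{-10 - 5}{2}\right) - 434 = \left(-2 - - \frac{15}{2}\right) - 434 = \left(-2 + \frac{15}{2}\right) - 434 = \frac{11}{2} - 434 = - \frac{857}{2}$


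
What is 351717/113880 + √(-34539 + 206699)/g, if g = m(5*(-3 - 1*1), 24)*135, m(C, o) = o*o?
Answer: 117239/37960 + √2690/9720 ≈ 3.0938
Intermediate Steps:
m(C, o) = o²
g = 77760 (g = 24²*135 = 576*135 = 77760)
351717/113880 + √(-34539 + 206699)/g = 351717/113880 + √(-34539 + 206699)/77760 = 351717*(1/113880) + √172160*(1/77760) = 117239/37960 + (8*√2690)*(1/77760) = 117239/37960 + √2690/9720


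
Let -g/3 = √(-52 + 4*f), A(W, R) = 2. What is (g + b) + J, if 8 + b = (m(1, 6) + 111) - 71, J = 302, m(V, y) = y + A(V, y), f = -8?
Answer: 342 - 6*I*√21 ≈ 342.0 - 27.495*I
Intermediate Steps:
m(V, y) = 2 + y (m(V, y) = y + 2 = 2 + y)
g = -6*I*√21 (g = -3*√(-52 + 4*(-8)) = -3*√(-52 - 32) = -6*I*√21 ≈ -27.495*I)
b = 40 (b = -8 + (((2 + 6) + 111) - 71) = -8 + ((8 + 111) - 71) = -8 + (119 - 71) = -8 + 48 = 40)
(g + b) + J = (-6*I*√21 + 40) + 302 = (40 - 6*I*√21) + 302 = 342 - 6*I*√21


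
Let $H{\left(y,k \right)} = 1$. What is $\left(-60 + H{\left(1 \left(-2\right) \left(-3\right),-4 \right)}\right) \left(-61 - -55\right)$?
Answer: $354$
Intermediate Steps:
$\left(-60 + H{\left(1 \left(-2\right) \left(-3\right),-4 \right)}\right) \left(-61 - -55\right) = \left(-60 + 1\right) \left(-61 - -55\right) = - 59 \left(-61 + 55\right) = \left(-59\right) \left(-6\right) = 354$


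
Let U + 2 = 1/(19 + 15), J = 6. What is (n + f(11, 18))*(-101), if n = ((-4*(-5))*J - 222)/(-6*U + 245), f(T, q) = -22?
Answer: 4938193/2183 ≈ 2262.1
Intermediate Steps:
U = -67/34 (U = -2 + 1/(19 + 15) = -2 + 1/34 = -67/34 ≈ -1.9706)
n = -867/2183 (n = (-4*(-5)*6 - 222)/(-6*(-67/34) + 245) = (20*6 - 222)/(201/17 + 245) = (120 - 222)/(4366/17) = -102*17/4366 = -867/2183 ≈ -0.39716)
(n + f(11, 18))*(-101) = (-867/2183 - 22)*(-101) = -48893/2183*(-101) = 4938193/2183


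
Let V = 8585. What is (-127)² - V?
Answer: 7544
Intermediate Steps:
(-127)² - V = (-127)² - 1*8585 = 16129 - 8585 = 7544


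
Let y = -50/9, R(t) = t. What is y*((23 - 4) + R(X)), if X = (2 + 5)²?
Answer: -3400/9 ≈ -377.78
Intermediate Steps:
X = 49 (X = 7² = 49)
y = -50/9 (y = -50*⅑ = -50/9 ≈ -5.5556)
y*((23 - 4) + R(X)) = -50*((23 - 4) + 49)/9 = -50*(19 + 49)/9 = -50/9*68 = -3400/9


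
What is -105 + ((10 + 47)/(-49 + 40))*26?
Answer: -809/3 ≈ -269.67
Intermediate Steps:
-105 + ((10 + 47)/(-49 + 40))*26 = -105 + (57/(-9))*26 = -105 + (57*(-1/9))*26 = -105 - 19/3*26 = -105 - 494/3 = -809/3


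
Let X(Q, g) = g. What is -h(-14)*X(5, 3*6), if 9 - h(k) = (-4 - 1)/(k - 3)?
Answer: -2664/17 ≈ -156.71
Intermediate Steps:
h(k) = 9 + 5/(-3 + k) (h(k) = 9 - (-4 - 1)/(k - 3) = 9 - (-5)/(-3 + k) = 9 + 5/(-3 + k))
-h(-14)*X(5, 3*6) = -(-22 + 9*(-14))/(-3 - 14)*3*6 = -(-22 - 126)/(-17)*18 = -(-1/17*(-148))*18 = -148*18/17 = -1*2664/17 = -2664/17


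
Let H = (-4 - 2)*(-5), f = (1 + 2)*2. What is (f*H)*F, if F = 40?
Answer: 7200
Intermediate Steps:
f = 6 (f = 3*2 = 6)
H = 30 (H = -6*(-5) = 30)
(f*H)*F = (6*30)*40 = 180*40 = 7200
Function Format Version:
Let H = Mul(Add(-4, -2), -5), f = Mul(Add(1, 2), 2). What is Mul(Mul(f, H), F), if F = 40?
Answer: 7200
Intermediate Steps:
f = 6 (f = Mul(3, 2) = 6)
H = 30 (H = Mul(-6, -5) = 30)
Mul(Mul(f, H), F) = Mul(Mul(6, 30), 40) = Mul(180, 40) = 7200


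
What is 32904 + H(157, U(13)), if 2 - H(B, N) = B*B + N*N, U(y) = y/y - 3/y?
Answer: 1395333/169 ≈ 8256.4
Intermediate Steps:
U(y) = 1 - 3/y
H(B, N) = 2 - B² - N² (H(B, N) = 2 - (B*B + N*N) = 2 - (B² + N²) = 2 + (-B² - N²) = 2 - B² - N²)
32904 + H(157, U(13)) = 32904 + (2 - 1*157² - ((-3 + 13)/13)²) = 32904 + (2 - 1*24649 - ((1/13)*10)²) = 32904 + (2 - 24649 - (10/13)²) = 32904 + (2 - 24649 - 1*100/169) = 32904 + (2 - 24649 - 100/169) = 32904 - 4165443/169 = 1395333/169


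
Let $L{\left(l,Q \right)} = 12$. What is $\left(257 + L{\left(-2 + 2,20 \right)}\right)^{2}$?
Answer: $72361$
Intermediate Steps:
$\left(257 + L{\left(-2 + 2,20 \right)}\right)^{2} = \left(257 + 12\right)^{2} = 269^{2} = 72361$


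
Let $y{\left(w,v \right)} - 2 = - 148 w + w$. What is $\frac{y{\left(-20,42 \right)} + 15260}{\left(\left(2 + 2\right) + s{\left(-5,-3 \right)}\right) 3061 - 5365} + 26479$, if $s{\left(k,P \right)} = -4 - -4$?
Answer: $\frac{182167243}{6879} \approx 26482.0$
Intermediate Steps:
$s{\left(k,P \right)} = 0$ ($s{\left(k,P \right)} = -4 + 4 = 0$)
$y{\left(w,v \right)} = 2 - 147 w$ ($y{\left(w,v \right)} = 2 + \left(- 148 w + w\right) = 2 - 147 w$)
$\frac{y{\left(-20,42 \right)} + 15260}{\left(\left(2 + 2\right) + s{\left(-5,-3 \right)}\right) 3061 - 5365} + 26479 = \frac{\left(2 - -2940\right) + 15260}{\left(\left(2 + 2\right) + 0\right) 3061 - 5365} + 26479 = \frac{\left(2 + 2940\right) + 15260}{\left(4 + 0\right) 3061 - 5365} + 26479 = \frac{2942 + 15260}{4 \cdot 3061 - 5365} + 26479 = \frac{18202}{12244 - 5365} + 26479 = \frac{18202}{6879} + 26479 = \frac{182167243}{6879}$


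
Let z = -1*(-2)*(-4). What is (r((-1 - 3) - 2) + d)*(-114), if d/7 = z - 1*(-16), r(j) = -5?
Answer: -5814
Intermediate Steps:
z = -8 (z = 2*(-4) = -8)
d = 56 (d = 7*(-8 - 1*(-16)) = 7*(-8 + 16) = 7*8 = 56)
(r((-1 - 3) - 2) + d)*(-114) = (-5 + 56)*(-114) = 51*(-114) = -5814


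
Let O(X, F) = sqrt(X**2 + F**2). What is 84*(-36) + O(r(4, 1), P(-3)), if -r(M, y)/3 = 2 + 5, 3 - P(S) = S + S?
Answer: -3024 + 3*sqrt(58) ≈ -3001.2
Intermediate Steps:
P(S) = 3 - 2*S (P(S) = 3 - (S + S) = 3 - 2*S)
r(M, y) = -21 (r(M, y) = -3*(2 + 5) = -3*7 = -21)
O(X, F) = sqrt(F**2 + X**2)
84*(-36) + O(r(4, 1), P(-3)) = 84*(-36) + sqrt((3 - 2*(-3))**2 + (-21)**2) = -3024 + sqrt((3 + 6)**2 + 441) = -3024 + sqrt(9**2 + 441) = -3024 + sqrt(81 + 441) = -3024 + sqrt(522) = -3024 + 3*sqrt(58)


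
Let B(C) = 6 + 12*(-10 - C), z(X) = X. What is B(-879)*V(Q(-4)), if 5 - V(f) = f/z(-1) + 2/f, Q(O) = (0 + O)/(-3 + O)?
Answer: 151293/7 ≈ 21613.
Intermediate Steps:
Q(O) = O/(-3 + O)
V(f) = 5 + f - 2/f (V(f) = 5 - (f/(-1) + 2/f) = 5 - (f*(-1) + 2/f) = 5 - (-f + 2/f) = 5 + (f - 2/f) = 5 + f - 2/f)
B(C) = -114 - 12*C (B(C) = 6 + (-120 - 12*C) = -114 - 12*C)
B(-879)*V(Q(-4)) = (-114 - 12*(-879))*(5 - 4/(-3 - 4) - 2/((-4/(-3 - 4)))) = (-114 + 10548)*(5 - 4/(-7) - 2/((-4/(-7)))) = 10434*(5 - 4*(-⅐) - 2/((-4*(-⅐)))) = 10434*(5 + 4/7 - 2/4/7) = 10434*(5 + 4/7 - 2*7/4) = 10434*(5 + 4/7 - 7/2) = 10434*(29/14) = 151293/7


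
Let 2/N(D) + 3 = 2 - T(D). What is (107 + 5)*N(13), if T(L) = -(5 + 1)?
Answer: 224/5 ≈ 44.800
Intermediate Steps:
T(L) = -6 (T(L) = -1*6 = -6)
N(D) = ⅖ (N(D) = 2/(-3 + (2 - 1*(-6))) = 2/(-3 + (2 + 6)) = 2/(-3 + 8) = 2/5 = 2*(⅕) = ⅖)
(107 + 5)*N(13) = (107 + 5)*(⅖) = 112*(⅖) = 224/5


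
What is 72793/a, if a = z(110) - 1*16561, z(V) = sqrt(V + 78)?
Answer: -1205524873/274266533 - 145586*sqrt(47)/274266533 ≈ -4.3991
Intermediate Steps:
z(V) = sqrt(78 + V)
a = -16561 + 2*sqrt(47) (a = sqrt(78 + 110) - 1*16561 = sqrt(188) - 16561 = 2*sqrt(47) - 16561 = -16561 + 2*sqrt(47) ≈ -16547.)
72793/a = 72793/(-16561 + 2*sqrt(47))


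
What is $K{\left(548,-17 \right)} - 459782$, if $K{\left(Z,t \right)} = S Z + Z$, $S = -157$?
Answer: $-545270$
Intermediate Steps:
$K{\left(Z,t \right)} = - 156 Z$ ($K{\left(Z,t \right)} = - 157 Z + Z = - 156 Z$)
$K{\left(548,-17 \right)} - 459782 = \left(-156\right) 548 - 459782 = -85488 - 459782 = -545270$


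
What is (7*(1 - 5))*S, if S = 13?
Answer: -364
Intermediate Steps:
(7*(1 - 5))*S = (7*(1 - 5))*13 = (7*(-4))*13 = -28*13 = -364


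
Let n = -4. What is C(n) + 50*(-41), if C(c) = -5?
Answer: -2055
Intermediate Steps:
C(n) + 50*(-41) = -5 + 50*(-41) = -5 - 2050 = -2055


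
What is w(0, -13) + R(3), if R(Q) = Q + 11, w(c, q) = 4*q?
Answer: -38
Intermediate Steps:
R(Q) = 11 + Q
w(0, -13) + R(3) = 4*(-13) + (11 + 3) = -52 + 14 = -38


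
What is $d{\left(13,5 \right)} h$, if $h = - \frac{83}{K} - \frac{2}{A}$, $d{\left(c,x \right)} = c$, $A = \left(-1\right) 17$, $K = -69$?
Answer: $\frac{20137}{1173} \approx 17.167$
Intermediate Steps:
$A = -17$
$h = \frac{1549}{1173}$ ($h = - \frac{83}{-69} - \frac{2}{-17} = \left(-83\right) \left(- \frac{1}{69}\right) - - \frac{2}{17} = \frac{83}{69} + \frac{2}{17} = \frac{1549}{1173} \approx 1.3205$)
$d{\left(13,5 \right)} h = 13 \cdot \frac{1549}{1173} = \frac{20137}{1173}$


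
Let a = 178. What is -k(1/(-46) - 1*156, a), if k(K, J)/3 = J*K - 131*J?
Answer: 3525201/23 ≈ 1.5327e+5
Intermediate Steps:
k(K, J) = -393*J + 3*J*K (k(K, J) = 3*(J*K - 131*J) = 3*(-131*J + J*K) = -393*J + 3*J*K)
-k(1/(-46) - 1*156, a) = -3*178*(-131 + (1/(-46) - 1*156)) = -3*178*(-131 + (-1/46 - 156)) = -3*178*(-131 - 7177/46) = -3*178*(-13203)/46 = -1*(-3525201/23) = 3525201/23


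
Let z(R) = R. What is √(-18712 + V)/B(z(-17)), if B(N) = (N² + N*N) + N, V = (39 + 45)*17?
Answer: 2*I*√4321/561 ≈ 0.23435*I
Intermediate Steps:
V = 1428 (V = 84*17 = 1428)
B(N) = N + 2*N² (B(N) = (N² + N²) + N = 2*N² + N = N + 2*N²)
√(-18712 + V)/B(z(-17)) = √(-18712 + 1428)/((-17*(1 + 2*(-17)))) = √(-17284)/((-17*(1 - 34))) = (2*I*√4321)/((-17*(-33))) = (2*I*√4321)/561 = (2*I*√4321)*(1/561) = 2*I*√4321/561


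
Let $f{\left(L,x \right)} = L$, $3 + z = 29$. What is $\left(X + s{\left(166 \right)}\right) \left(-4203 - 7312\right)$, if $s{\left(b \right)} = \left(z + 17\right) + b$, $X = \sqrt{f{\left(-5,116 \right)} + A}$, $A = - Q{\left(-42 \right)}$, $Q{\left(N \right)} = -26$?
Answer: $-2406635 - 11515 \sqrt{21} \approx -2.4594 \cdot 10^{6}$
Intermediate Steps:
$z = 26$ ($z = -3 + 29 = 26$)
$A = 26$ ($A = \left(-1\right) \left(-26\right) = 26$)
$X = \sqrt{21}$ ($X = \sqrt{-5 + 26} = \sqrt{21} \approx 4.5826$)
$s{\left(b \right)} = 43 + b$ ($s{\left(b \right)} = \left(26 + 17\right) + b = 43 + b$)
$\left(X + s{\left(166 \right)}\right) \left(-4203 - 7312\right) = \left(\sqrt{21} + \left(43 + 166\right)\right) \left(-4203 - 7312\right) = \left(\sqrt{21} + 209\right) \left(-11515\right) = \left(209 + \sqrt{21}\right) \left(-11515\right) = -2406635 - 11515 \sqrt{21}$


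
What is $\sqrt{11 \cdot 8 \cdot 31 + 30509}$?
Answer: $3 \sqrt{3693} \approx 182.31$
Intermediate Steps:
$\sqrt{11 \cdot 8 \cdot 31 + 30509} = \sqrt{88 \cdot 31 + 30509} = \sqrt{2728 + 30509} = \sqrt{33237} = 3 \sqrt{3693}$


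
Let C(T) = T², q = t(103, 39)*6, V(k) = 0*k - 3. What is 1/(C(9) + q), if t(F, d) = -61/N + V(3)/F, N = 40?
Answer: 2060/147651 ≈ 0.013952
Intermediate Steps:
V(k) = -3 (V(k) = 0 - 3 = -3)
t(F, d) = -61/40 - 3/F
q = -19209/2060 (q = (-61/40 - 3/103)*6 = -6403/4120*6 = -19209/2060 ≈ -9.3248)
1/(C(9) + q) = 1/(9² - 19209/2060) = 1/(81 - 19209/2060) = 1/(147651/2060) = 2060/147651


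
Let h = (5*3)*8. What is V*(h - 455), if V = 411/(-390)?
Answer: 9179/26 ≈ 353.04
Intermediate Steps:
V = -137/130 (V = 411*(-1/390) = -137/130 ≈ -1.0538)
h = 120 (h = 15*8 = 120)
V*(h - 455) = -137*(120 - 455)/130 = -137/130*(-335) = 9179/26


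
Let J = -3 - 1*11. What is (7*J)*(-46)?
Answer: 4508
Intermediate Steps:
J = -14 (J = -3 - 11 = -14)
(7*J)*(-46) = (7*(-14))*(-46) = -98*(-46) = 4508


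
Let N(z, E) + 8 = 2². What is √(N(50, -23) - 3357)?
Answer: I*√3361 ≈ 57.974*I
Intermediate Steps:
N(z, E) = -4 (N(z, E) = -8 + 2² = -8 + 4 = -4)
√(N(50, -23) - 3357) = √(-4 - 3357) = √(-3361) = I*√3361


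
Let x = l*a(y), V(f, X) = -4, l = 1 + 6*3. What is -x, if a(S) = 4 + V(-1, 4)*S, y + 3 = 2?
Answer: -152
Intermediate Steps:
y = -1 (y = -3 + 2 = -1)
l = 19 (l = 1 + 18 = 19)
a(S) = 4 - 4*S
x = 152 (x = 19*(4 - 4*(-1)) = 19*(4 + 4) = 19*8 = 152)
-x = -1*152 = -152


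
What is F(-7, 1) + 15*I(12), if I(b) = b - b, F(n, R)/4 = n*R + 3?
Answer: -16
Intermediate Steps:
F(n, R) = 12 + 4*R*n (F(n, R) = 4*(n*R + 3) = 4*(R*n + 3) = 4*(3 + R*n) = 12 + 4*R*n)
I(b) = 0
F(-7, 1) + 15*I(12) = (12 + 4*1*(-7)) + 15*0 = (12 - 28) + 0 = -16 + 0 = -16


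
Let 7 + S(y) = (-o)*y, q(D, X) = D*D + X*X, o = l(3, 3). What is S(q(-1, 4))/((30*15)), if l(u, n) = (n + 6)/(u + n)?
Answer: -13/180 ≈ -0.072222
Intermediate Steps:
l(u, n) = (6 + n)/(n + u)
o = 3/2 (o = (6 + 3)/(3 + 3) = 9/6 = (⅙)*9 = 3/2 ≈ 1.5000)
q(D, X) = D² + X²
S(y) = -7 - 3*y/2 (S(y) = -7 + (-1*3/2)*y = -7 - 3*y/2)
S(q(-1, 4))/((30*15)) = (-7 - 3*((-1)² + 4²)/2)/((30*15)) = (-7 - 3*(1 + 16)/2)/450 = (-7 - 3/2*17)*(1/450) = (-7 - 51/2)*(1/450) = -65/2*1/450 = -13/180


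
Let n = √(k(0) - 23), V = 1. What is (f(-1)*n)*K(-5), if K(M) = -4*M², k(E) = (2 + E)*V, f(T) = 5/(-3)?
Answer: 500*I*√21/3 ≈ 763.76*I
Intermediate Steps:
f(T) = -5/3 (f(T) = 5*(-⅓) = -5/3)
k(E) = 2 + E (k(E) = (2 + E)*1 = 2 + E)
n = I*√21 (n = √((2 + 0) - 23) = √(2 - 23) = √(-21) = I*√21 ≈ 4.5826*I)
(f(-1)*n)*K(-5) = (-5*I*√21/3)*(-4*(-5)²) = (-5*I*√21/3)*(-4*25) = -5*I*√21/3*(-100) = 500*I*√21/3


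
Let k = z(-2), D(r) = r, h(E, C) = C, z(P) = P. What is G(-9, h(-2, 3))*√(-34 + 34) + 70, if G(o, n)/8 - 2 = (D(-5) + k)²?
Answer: 70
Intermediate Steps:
k = -2
G(o, n) = 408 (G(o, n) = 16 + 8*(-5 - 2)² = 16 + 8*(-7)² = 16 + 8*49 = 16 + 392 = 408)
G(-9, h(-2, 3))*√(-34 + 34) + 70 = 408*√(-34 + 34) + 70 = 408*√0 + 70 = 408*0 + 70 = 0 + 70 = 70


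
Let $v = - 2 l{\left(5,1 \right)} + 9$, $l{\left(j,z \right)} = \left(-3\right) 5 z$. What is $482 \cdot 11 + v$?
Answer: $5341$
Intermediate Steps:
$l{\left(j,z \right)} = - 15 z$
$v = 39$ ($v = - 2 \left(\left(-15\right) 1\right) + 9 = \left(-2\right) \left(-15\right) + 9 = 30 + 9 = 39$)
$482 \cdot 11 + v = 482 \cdot 11 + 39 = 5302 + 39 = 5341$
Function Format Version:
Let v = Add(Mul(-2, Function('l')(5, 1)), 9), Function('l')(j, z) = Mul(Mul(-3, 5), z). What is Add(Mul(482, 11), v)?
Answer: 5341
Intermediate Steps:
Function('l')(j, z) = Mul(-15, z)
v = 39 (v = Add(Mul(-2, Mul(-15, 1)), 9) = Add(Mul(-2, -15), 9) = Add(30, 9) = 39)
Add(Mul(482, 11), v) = Add(Mul(482, 11), 39) = Add(5302, 39) = 5341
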